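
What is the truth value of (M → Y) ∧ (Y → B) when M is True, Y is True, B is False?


M = True, Y = True, B = False
Step 1: M → Y is false only when M=True and Y=False. Result: True
Step 2: Y → B is false only when Y=True and B=False. Result: False
Step 3: True ∧ False = False

False


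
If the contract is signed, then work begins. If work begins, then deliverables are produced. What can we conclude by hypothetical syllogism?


Hypothetical syllogism: P → Q, Q → R ⊢ P → R
Premise 1: the contract is signed → work begins
Premise 2: work begins → deliverables are produced
Chain the implications: the middle term (work begins) links the two.
Conclusion: If the contract is signed, then deliverables are produced.

If the contract is signed, then deliverables are produced.


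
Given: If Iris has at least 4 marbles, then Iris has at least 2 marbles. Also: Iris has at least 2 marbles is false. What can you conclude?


Modus tollens: P → Q, ¬Q ⊢ ¬P
P: Iris has at least 4 marbles
Q: Iris has at least 2 marbles
We have P → Q and Q is false.
By modus tollens, P must be false.

It is not the case that Iris has at least 4 marbles


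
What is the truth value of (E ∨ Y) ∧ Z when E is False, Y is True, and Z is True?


E = False, Y = True, Z = True
Step 1: E ∨ Y = False OR True = True
Step 2: True ∧ Z = True AND True = True
OR is true when at least one operand is true; AND requires both.

True


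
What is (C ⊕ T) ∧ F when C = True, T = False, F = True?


C = True, T = False, F = True
Step 1: C ⊕ T = True XOR False = True
Step 2: True ∧ F = True AND True = True
XOR true when exactly one of C,T is true; then AND with F.

True


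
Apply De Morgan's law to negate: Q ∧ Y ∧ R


De Morgan's law: ¬(P ∧ Q ∧ R) ≡ ¬P ∨ ¬Q ∨ ¬R
¬(Q ∧ Y ∧ R) = ¬Q ∨ ¬Y ∨ ¬R

¬Q ∨ ¬Y ∨ ¬R


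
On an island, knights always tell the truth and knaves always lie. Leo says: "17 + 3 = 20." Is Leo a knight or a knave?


Statement: "17 + 3 = 20."
Actual: 17 + 3 = 20
Claimed: 20
Statement is TRUE → Leo tells the truth → Knight

Knight


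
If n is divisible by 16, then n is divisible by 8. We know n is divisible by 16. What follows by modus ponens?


Modus ponens: P → Q, P ⊢ Q
P: n is divisible by 16
Q: n is divisible by 8
We have P → Q and P is true.
By modus ponens, Q must be true.

n is divisible by 8


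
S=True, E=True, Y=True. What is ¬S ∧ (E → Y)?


S = True, E = True, Y = True
Expression: ¬S ∧ (E → Y)
Step 1: ¬S = NOT True = False
Step 2: E → Y = True → True (false only if E=True, Y=False) = True
Step 3: (False) ∧ (True) = False AND True = False

False


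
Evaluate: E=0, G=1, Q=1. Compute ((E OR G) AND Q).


E OR G = 0|1 = 1
1 AND 1 = 1

1


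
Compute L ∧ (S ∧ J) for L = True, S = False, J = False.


L = True, S = False, J = False
Step 1: S ∧ J = False AND False = False
Step 2: L ∧ False = True AND False = False
AND is true only when ALL operands are true.

False


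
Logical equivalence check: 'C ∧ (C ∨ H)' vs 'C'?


Expression 1: C ∧ (C ∨ H)
Expression 2: C
Truth table (C H | Expr1 Expr2):
  T T |   T     T
  T F |   T     T
  F T |   F     F
  F F |   F     F
All 4 rows agree, so the expressions are logically equivalent.

Yes


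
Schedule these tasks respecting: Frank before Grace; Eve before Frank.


Constraints: Frank before Grace; Eve before Frank
Method: repeatedly schedule the remaining task that has no remaining task required before it.
  Step 1: remaining {Grace, Eve, Frank}; every task except Eve still has a predecessor pending → schedule Eve.
  Step 2: remaining {Grace, Frank}; every task except Frank still has a predecessor pending → schedule Frank.
  Step 3: only Grace remains → schedule Grace.
Resulting order:

Eve → Frank → Grace


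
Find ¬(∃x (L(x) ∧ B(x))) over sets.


Original: ∃x (L(x) ∧ B(x))
Rule: ¬∀→∃, ¬∃→∀, negate predicate.
Negation: ∀x (¬L(x) ∨ ¬B(x))

∀x (¬L(x) ∨ ¬B(x))


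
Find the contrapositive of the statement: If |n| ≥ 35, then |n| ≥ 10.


Original: If |n| ≥ 35, then |n| ≥ 10
Contrapositive: If ¬Q, then ¬P
Negate Q: not (|n| ≥ 10)
Negate P: not (|n| ≥ 35)

If not (|n| ≥ 10), then not (|n| ≥ 35).


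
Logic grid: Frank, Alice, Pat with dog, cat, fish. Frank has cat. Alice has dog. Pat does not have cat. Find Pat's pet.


From clues:
  Frank → cat
  Alice → dog
By elimination, Pat gets the remaining.

fish


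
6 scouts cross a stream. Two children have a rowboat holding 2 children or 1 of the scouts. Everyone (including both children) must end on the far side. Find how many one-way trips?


Per crossing of one of the scouts: children→, one←, one of the scouts→, one← = 4 trips
6 × 4 = 24, + 1 final children→ = 25
Minimum trips = 25

25


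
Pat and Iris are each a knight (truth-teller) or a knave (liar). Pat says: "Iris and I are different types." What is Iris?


Pat says: "Iris and I are different types."
Case 1: Pat is a Knight (truth-teller)
  Statement is true → they ARE different → Iris is a Knave
Case 2: Pat is a Knave (liar)
  Statement is false → they are NOT different → Iris is a Knave
In both cases, Iris is a Knave.

Knave


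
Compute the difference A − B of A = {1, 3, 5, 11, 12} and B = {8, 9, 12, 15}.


A = {1, 3, 5, 11, 12}
B = {8, 9, 12, 15}
Operation: difference A − B
In A but not B: 1, 3, 5, 11

{1, 3, 5, 11}


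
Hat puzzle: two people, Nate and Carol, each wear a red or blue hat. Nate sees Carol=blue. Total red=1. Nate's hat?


Total red = 1, Carol = blue
Red accounted for: 0
Remaining for Nate: 1
Nate's hat is red.

red


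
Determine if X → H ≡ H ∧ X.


Expression 1: X → H
Expression 2: H ∧ X
Truth table (X H | Expr1 Expr2):
  T T |   T     T
  T F |   F     F
  F T |   T     F   ← differ
  F F |   T     F   ← differ
Counterexample: X=F, H=T gives Expr1 = T but Expr2 = F, so the expressions are NOT logically equivalent.

No


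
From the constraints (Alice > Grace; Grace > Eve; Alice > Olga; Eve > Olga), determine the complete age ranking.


Constraints: Alice > Grace; Grace > Eve; Alice > Olga; Eve > Olga
Method: at each step, the next-highest is the one remaining person who never appears on the smaller side of a constraint between remaining people.
  Step 1: remaining {Alice, Eve, Olga, Grace}; on the smaller side: {Eve, Olga, Grace} → Alice is next (Alice > Grace; Alice > Olga).
  Step 2: remaining {Eve, Olga, Grace}; on the smaller side: {Eve, Olga} → Grace is next (Grace > Eve).
  Step 3: remaining {Eve, Olga}; on the smaller side: {Olga} → Eve is next (Eve > Olga).
  Step 4: only Olga remains → lowest.
Final ranking (highest to lowest):

Alice > Grace > Eve > Olga


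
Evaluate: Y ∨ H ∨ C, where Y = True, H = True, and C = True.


Y = True, H = True, C = True
Step 1: Y ∨ H = True OR True = True
Step 2: True ∨ C = True OR True = True
OR is true when at least one operand is true.

True


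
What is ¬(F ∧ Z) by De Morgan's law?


De Morgan's law: ¬(P ∧ Q) ≡ ¬P ∨ ¬Q
¬(F ∧ Z) = ¬F ∨ ¬Z

¬F ∨ ¬Z


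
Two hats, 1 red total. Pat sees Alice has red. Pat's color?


Total red = 1, Alice = red
Red accounted for: 1
Remaining for Pat: 0
Pat's hat is blue.

blue


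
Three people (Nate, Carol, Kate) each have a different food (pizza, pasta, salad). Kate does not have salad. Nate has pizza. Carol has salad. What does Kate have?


From clues:
  Carol → salad
  Nate → pizza
By elimination, Kate gets the remaining.

pasta


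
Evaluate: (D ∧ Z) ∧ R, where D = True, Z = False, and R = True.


D = True, Z = False, R = True
Step 1: D ∧ Z = True AND False = False
Step 2: False ∧ R = False AND True = False
AND is true only when ALL operands are true.

False


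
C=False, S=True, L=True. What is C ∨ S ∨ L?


C = False, S = True, L = True
Expression: C ∨ S ∨ L
Step 1: C ∨ S = False OR True = True
Step 2: (True) ∨ L = True OR True = True

True


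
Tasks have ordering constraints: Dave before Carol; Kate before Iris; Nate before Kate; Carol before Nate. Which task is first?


Constraints: Dave before Carol; Kate before Iris; Nate before Kate; Carol before Nate
The first task can have nothing scheduled before it, so it must never appear on the right of a 'before'.
Tasks appearing after some 'before': Carol, Iris, Kate, Nate.
The only task not in that list is Dave → it is first.

Dave


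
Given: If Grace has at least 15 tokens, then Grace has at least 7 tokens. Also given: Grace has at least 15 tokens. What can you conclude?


Modus ponens: P → Q, P ⊢ Q
P: Grace has at least 15 tokens
Q: Grace has at least 7 tokens
We have P → Q and P is true.
By modus ponens, Q must be true.

Grace has at least 7 tokens


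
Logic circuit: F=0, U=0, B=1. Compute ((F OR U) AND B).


F OR U = 0|0 = 0
0 AND 1 = 0

0


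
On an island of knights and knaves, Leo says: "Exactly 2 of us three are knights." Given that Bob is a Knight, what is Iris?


Leo claims exactly 2 knights among Leo, Bob, Iris.
Given: Bob is a Knight.

Case 1: Leo is a Knight (tells truth)
  Then exactly 2 of the three are knights.
  Counting Leo, Bob: 2 knight(s) so far. Need 0 more → Iris = Knave.
Case 2: Leo is a Knave (lies)
  Then the count is NOT 2.
  If Iris = Knight, count = 2 = 2 → claim would be true, contradicts lie.
  If Iris = Knave, count = 1 ≠ 2 → lie confirmed ✓

Iris is a Knave.

Knave


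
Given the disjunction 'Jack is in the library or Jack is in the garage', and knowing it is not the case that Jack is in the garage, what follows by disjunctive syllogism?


Disjunctive syllogism: P ∨ Q, ¬P ⊢ Q
Disjunction: Jack is in the library ∨ Jack is in the garage
We know it is not the case that Jack is in the garage.
By disjunctive syllogism, the other disjunct must be true.

Jack is in the library


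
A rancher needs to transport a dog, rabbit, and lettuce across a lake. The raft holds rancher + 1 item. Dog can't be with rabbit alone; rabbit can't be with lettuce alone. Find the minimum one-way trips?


1. rancher+rabbit → 2. rancher ← 3. rancher+dog → 4. rancher+rabbit ← 5. rancher+lettuce → 6. rancher ← 7. rancher+rabbit →
Minimum trips = 7

7


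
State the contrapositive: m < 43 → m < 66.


Original: If m < 43, then m < 66
Contrapositive: If ¬Q, then ¬P
Negate Q: not (m < 66)
Negate P: not (m < 43)

If not (m < 66), then not (m < 43).


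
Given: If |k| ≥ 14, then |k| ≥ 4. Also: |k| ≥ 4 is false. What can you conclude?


Modus tollens: P → Q, ¬Q ⊢ ¬P
P: |k| ≥ 14
Q: |k| ≥ 4
We have P → Q and Q is false.
By modus tollens, P must be false.

It is not the case that |k| ≥ 14


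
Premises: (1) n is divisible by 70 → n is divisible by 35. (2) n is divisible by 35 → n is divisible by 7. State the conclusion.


Hypothetical syllogism: P → Q, Q → R ⊢ P → R
Premise 1: n is divisible by 70 → n is divisible by 35
Premise 2: n is divisible by 35 → n is divisible by 7
Chain the implications: the middle term (n is divisible by 35) links the two.
Conclusion: If n is divisible by 70, then n is divisible by 7.

If n is divisible by 70, then n is divisible by 7.


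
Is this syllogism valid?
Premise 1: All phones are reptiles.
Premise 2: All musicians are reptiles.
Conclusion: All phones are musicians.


Premise 1: All phones are reptiles.
Premise 2: All musicians are reptiles.
Conclusion: All phones are musicians.
Fallacy: undistributed middle. reptiles is predicate in both.
Counterexample: phones and musicians could be disjoint subsets of reptiles.

Invalid


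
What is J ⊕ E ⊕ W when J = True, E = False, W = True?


J = True, E = False, W = True
Step 1: J ⊕ E = True XOR False = True
Step 2: True ⊕ W = True XOR True = False
XOR is true when an odd number of operands are true.

False


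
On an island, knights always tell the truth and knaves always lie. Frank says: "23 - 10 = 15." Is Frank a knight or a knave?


Statement: "23 - 10 = 15."
Actual: 23 - 10 = 13
Claimed: 15
Statement is FALSE → Frank lies → Knave

Knave


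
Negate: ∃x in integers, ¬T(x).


Original: ∃x ¬T(x)
Rule: ¬∀→∃, ¬∃→∀, negate predicate.
Negation: ∀x T(x)

∀x T(x)


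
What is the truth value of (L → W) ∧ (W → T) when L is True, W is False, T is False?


L = True, W = False, T = False
Step 1: L → W is false only when L=True and W=False. Result: False
Step 2: W → T is false only when W=True and T=False. Result: True
Step 3: False ∧ True = False

False


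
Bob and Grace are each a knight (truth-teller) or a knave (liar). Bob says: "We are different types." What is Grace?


Bob says: "We are different types."
Case 1: Bob is a Knight (truth-teller)
  Statement is true → they ARE different → Grace is a Knave
Case 2: Bob is a Knave (liar)
  Statement is false → they are NOT different → Grace is a Knave
In both cases, Grace is a Knave.

Knave


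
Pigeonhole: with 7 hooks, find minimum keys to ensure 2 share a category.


Pigeonhole: to guarantee k in one of n categories, need (k-1)×n + 1.
k = 2, n = 7
Minimum = (2-1) × 7 + 1 = 1 × 7 + 1

8


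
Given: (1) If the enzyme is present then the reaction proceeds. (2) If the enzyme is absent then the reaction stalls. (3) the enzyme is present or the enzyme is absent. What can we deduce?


Constructive dilemma: (P → Q) ∧ (R → S), P ∨ R ⊢ Q ∨ S
Premise 1: the enzyme is present → the reaction proceeds
Premise 2: the enzyme is absent → the reaction stalls
Premise 3: the enzyme is present ∨ the enzyme is absent
Case 1: Assuming the enzyme is present, then by Premise 1, the reaction proceeds.
Case 2: Assuming the enzyme is absent, then by Premise 2, the reaction stalls.
Since one of the enzyme is present or the enzyme is absent must hold, we get the reaction proceeds or the reaction stalls.

The reaction proceeds or the reaction stalls.


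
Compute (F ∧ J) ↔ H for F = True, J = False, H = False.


F = True, J = False, H = False
Step 1: F ∧ J = True AND False = False
Step 2: (False) ↔ H: true when both sides have same truth value.
Result: False ↔ False = True

True


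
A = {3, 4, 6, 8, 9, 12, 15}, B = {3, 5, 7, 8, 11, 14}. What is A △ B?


A = {3, 4, 6, 8, 9, 12, 15}
B = {3, 5, 7, 8, 11, 14}
Operation: symmetric difference
In A only: [4, 6, 9, 12, 15], in B only: [5, 7, 11, 14]

{4, 5, 6, 7, 9, 11, 12, 14, 15}


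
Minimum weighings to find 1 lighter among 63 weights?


Each weighing has 3 outcomes (left heavy / balance / right heavy), so k weighings distinguish at most 3^k cases; splitting into three near-equal groups achieves this.
Need 3^k ≥ 63: 3^3 = 27 < 63 ≤ 3^4 = 81
k = ⌈log₃(63)⌉ = 4

4


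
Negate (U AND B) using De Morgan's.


De Morgan's law: ¬(P ∧ Q) ≡ ¬P ∨ ¬Q
¬(U ∧ B) = ¬U ∨ ¬B

¬U ∨ ¬B


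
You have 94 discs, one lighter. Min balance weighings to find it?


Each weighing has 3 outcomes (left heavy / balance / right heavy), so k weighings distinguish at most 3^k cases; splitting into three near-equal groups achieves this.
Need 3^k ≥ 94: 3^4 = 81 < 94 ≤ 3^5 = 243
k = ⌈log₃(94)⌉ = 5

5


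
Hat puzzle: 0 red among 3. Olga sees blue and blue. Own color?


Total red = 0, seen red = 0
Own red = 0 - 0 = 0
Olga's hat is blue.

blue


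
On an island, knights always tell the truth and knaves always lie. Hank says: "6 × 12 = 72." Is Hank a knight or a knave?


Statement: "6 × 12 = 72."
Actual: 6 × 12 = 72
Claimed: 72
Statement is TRUE → Hank tells the truth → Knight

Knight


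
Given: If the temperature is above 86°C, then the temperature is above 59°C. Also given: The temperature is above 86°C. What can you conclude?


Modus ponens: P → Q, P ⊢ Q
P: the temperature is above 86°C
Q: the temperature is above 59°C
We have P → Q and P is true.
By modus ponens, Q must be true.

The temperature is above 59°C


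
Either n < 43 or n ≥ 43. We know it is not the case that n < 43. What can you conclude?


Disjunctive syllogism: P ∨ Q, ¬P ⊢ Q
Disjunction: n < 43 ∨ n ≥ 43
We know it is not the case that n < 43.
By disjunctive syllogism, the other disjunct must be true.

n ≥ 43


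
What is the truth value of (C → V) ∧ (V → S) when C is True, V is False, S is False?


C = True, V = False, S = False
Step 1: C → V is false only when C=True and V=False. Result: False
Step 2: V → S is false only when V=True and S=False. Result: True
Step 3: False ∧ True = False

False


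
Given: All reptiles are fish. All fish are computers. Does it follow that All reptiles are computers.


Premise 1: All reptiles are fish.
Premise 2: All fish are computers.
Conclusion: All reptiles are computers.
Barbara syllogism (AAA-1): All A are B, All B are C → All A are C.
Middle term (fish) distributed in premise 2.

Valid


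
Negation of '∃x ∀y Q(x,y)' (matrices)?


Original: ∃x ∀y Q(x,y)
Rule: ¬∀→∃, ¬∃→∀, negate predicate.
Negation: ∀x ∃y ¬Q(x,y)

∀x ∃y ¬Q(x,y)


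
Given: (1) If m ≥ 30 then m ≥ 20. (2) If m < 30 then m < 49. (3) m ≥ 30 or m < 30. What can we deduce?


Constructive dilemma: (P → Q) ∧ (R → S), P ∨ R ⊢ Q ∨ S
Premise 1: m ≥ 30 → m ≥ 20
Premise 2: m < 30 → m < 49
Premise 3: m ≥ 30 ∨ m < 30
Case 1: Assuming m ≥ 30, then by Premise 1, m ≥ 20.
Case 2: Assuming m < 30, then by Premise 2, m < 49.
Since one of m ≥ 30 or m < 30 must hold, we get m ≥ 20 or m < 49.

m ≥ 20 or m < 49.


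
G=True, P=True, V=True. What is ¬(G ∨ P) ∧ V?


G = True, P = True, V = True
Expression: ¬(G ∨ P) ∧ V
Step 1: G ∨ P = True OR True = True
Step 2: ¬(G ∨ P) = NOT True = False
Step 3: (False) ∧ V = False AND True = False

False


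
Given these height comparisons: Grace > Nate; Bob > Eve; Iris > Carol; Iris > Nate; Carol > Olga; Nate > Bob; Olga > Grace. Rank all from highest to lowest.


Constraints: Grace > Nate; Bob > Eve; Iris > Carol; Iris > Nate; Carol > Olga; Nate > Bob; Olga > Grace
Method: at each step, the next-highest is the one remaining person who never appears on the smaller side of a constraint between remaining people.
  Step 1: remaining {Carol, Bob, Nate, Olga, Eve, Iris, Grace}; on the smaller side: {Carol, Bob, Nate, Olga, Eve, Grace} → Iris is next (Iris > Carol; Iris > Nate).
  Step 2: remaining {Carol, Bob, Nate, Olga, Eve, Grace}; on the smaller side: {Bob, Nate, Olga, Eve, Grace} → Carol is next (Carol > Olga).
  Step 3: remaining {Bob, Nate, Olga, Eve, Grace}; on the smaller side: {Bob, Nate, Eve, Grace} → Olga is next (Olga > Grace).
  Step 4: remaining {Bob, Nate, Eve, Grace}; on the smaller side: {Bob, Nate, Eve} → Grace is next (Grace > Nate).
  Step 5: remaining {Bob, Nate, Eve}; on the smaller side: {Bob, Eve} → Nate is next (Nate > Bob).
  Step 6: remaining {Bob, Eve}; on the smaller side: {Eve} → Bob is next (Bob > Eve).
  Step 7: only Eve remains → lowest.
Final ranking (highest to lowest):

Iris > Carol > Olga > Grace > Nate > Bob > Eve


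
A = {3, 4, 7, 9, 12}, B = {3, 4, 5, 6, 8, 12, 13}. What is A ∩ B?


A = {3, 4, 7, 9, 12}
B = {3, 4, 5, 6, 8, 12, 13}
Operation: intersection
Elements in both: 3, 4, 12

{3, 4, 12}


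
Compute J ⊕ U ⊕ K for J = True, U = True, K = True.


J = True, U = True, K = True
Step 1: J ⊕ U = True XOR True = False
Step 2: False ⊕ K = False XOR True = True
XOR is true when an odd number of operands are true.

True


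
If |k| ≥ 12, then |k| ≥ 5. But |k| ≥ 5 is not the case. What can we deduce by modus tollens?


Modus tollens: P → Q, ¬Q ⊢ ¬P
P: |k| ≥ 12
Q: |k| ≥ 5
We have P → Q and Q is false.
By modus tollens, P must be false.

It is not the case that |k| ≥ 12


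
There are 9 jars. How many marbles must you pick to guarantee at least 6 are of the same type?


Pigeonhole: to guarantee k in one of n categories, need (k-1)×n + 1.
k = 6, n = 9
Minimum = (6-1) × 9 + 1 = 5 × 9 + 1

46


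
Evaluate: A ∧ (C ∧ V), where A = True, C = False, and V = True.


A = True, C = False, V = True
Step 1: C ∧ V = False AND True = False
Step 2: A ∧ False = True AND False = False
AND is true only when ALL operands are true.

False


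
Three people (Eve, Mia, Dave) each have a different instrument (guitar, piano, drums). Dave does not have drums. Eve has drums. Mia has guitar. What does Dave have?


From clues:
  Mia → guitar
  Eve → drums
By elimination, Dave gets the remaining.

piano


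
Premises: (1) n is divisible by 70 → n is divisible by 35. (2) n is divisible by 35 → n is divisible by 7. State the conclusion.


Hypothetical syllogism: P → Q, Q → R ⊢ P → R
Premise 1: n is divisible by 70 → n is divisible by 35
Premise 2: n is divisible by 35 → n is divisible by 7
Chain the implications: the middle term (n is divisible by 35) links the two.
Conclusion: If n is divisible by 70, then n is divisible by 7.

If n is divisible by 70, then n is divisible by 7.


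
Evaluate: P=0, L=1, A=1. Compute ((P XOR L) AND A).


P XOR L = 0^1 = 1
1 AND 1 = 1

1


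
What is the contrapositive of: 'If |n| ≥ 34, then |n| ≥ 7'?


Original: If |n| ≥ 34, then |n| ≥ 7
Contrapositive: If ¬Q, then ¬P
Negate Q: not (|n| ≥ 7)
Negate P: not (|n| ≥ 34)

If not (|n| ≥ 7), then not (|n| ≥ 34).


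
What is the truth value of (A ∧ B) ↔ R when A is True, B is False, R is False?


A = True, B = False, R = False
Step 1: A ∧ B = True AND False = False
Step 2: (False) ↔ R: true when both sides have same truth value.
Result: False ↔ False = True

True


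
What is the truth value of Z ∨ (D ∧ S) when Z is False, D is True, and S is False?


Z = False, D = True, S = False
Step 1: D ∧ S = True AND False = False
Step 2: Z ∨ False = False OR False = False
AND evaluated first (higher precedence); then OR applied.

False


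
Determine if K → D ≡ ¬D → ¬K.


Expression 1: K → D
Expression 2: ¬D → ¬K
Truth table (K D | Expr1 Expr2):
  T T |   T     T
  T F |   F     F
  F T |   T     T
  F F |   T     T
All 4 rows agree, so the expressions are logically equivalent.

Yes


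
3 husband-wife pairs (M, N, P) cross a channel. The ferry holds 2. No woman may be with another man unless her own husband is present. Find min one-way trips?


Label couples M, N, P (H = husband, W = wife).
Counting alone: 6 people, the ferry carries 2 and someone must bring it back, so each round trip nets at most +1 on the far side until the last crossing → at least 9 trips. The jealousy constraint makes 9 impossible; the shortest valid schedule has 11:
1. WM+WN →  (far: WM,WN; near: HM,HN,HP,WP)
2. WM ←       (far: WN; near: HM,HN,HP,WM,WP)
3. WM+WP →  (far: WM,WN,WP; near: HM,HN,HP)
4. WM ←       (far: WN,WP; near: HM,HN,HP,WM)
5. HN+HP →  (far: HN,WN,HP,WP; near: HM,WM)
6. HN+WN ←  (far: HP,WP; near: HM,WM,HN,WN)
7. HM+HN →  (far: HM,HN,HP,WP; near: WM,WN)
8. WP ←       (far: HM,HN,HP; near: WM,WN,WP)
9. WM+WN →  (far: HM,WM,HN,WN,HP; near: WP)
10. HP ←      (far: HM,WM,HN,WN; near: HP,WP)
11. HP+WP → (far: all six; near: empty)
In every state each wife is either with her husband or with no other man.
Minimum trips = 11

11


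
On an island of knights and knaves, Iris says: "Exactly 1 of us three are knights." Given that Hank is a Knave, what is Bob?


Iris claims exactly 1 knights among Iris, Hank, Bob.
Given: Hank is a Knave.

Case 1: Iris is a Knight (tells truth)
  Then exactly 1 of the three are knights.
  Counting Iris, Hank: 1 knight(s) so far. Need 0 more → Bob = Knave.
Case 2: Iris is a Knave (lies)
  Then the count is NOT 1.
  If Bob = Knight, count = 1 = 1 → claim would be true, contradicts lie.
  If Bob = Knave, count = 0 ≠ 1 → lie confirmed ✓

Bob is a Knave.

Knave


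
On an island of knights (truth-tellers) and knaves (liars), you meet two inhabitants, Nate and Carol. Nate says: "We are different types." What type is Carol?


Nate says: "We are different types."
Case 1: Nate is a Knight (truth-teller)
  Statement is true → they ARE different → Carol is a Knave
Case 2: Nate is a Knave (liar)
  Statement is false → they are NOT different → Carol is a Knave
In both cases, Carol is a Knave.

Knave


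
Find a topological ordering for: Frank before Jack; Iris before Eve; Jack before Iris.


Constraints: Frank before Jack; Iris before Eve; Jack before Iris
Method: repeatedly schedule the remaining task that has no remaining task required before it.
  Step 1: remaining {Iris, Frank, Eve, Jack}; every task except Frank still has a predecessor pending → schedule Frank.
  Step 2: remaining {Iris, Eve, Jack}; every task except Jack still has a predecessor pending → schedule Jack.
  Step 3: remaining {Iris, Eve}; every task except Iris still has a predecessor pending → schedule Iris.
  Step 4: only Eve remains → schedule Eve.
Resulting order:

Frank → Jack → Iris → Eve


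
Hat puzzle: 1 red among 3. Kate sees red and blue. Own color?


Total red = 1, seen red = 1
Own red = 1 - 1 = 0
Kate's hat is blue.

blue


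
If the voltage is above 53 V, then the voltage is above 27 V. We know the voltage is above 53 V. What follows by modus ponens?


Modus ponens: P → Q, P ⊢ Q
P: the voltage is above 53 V
Q: the voltage is above 27 V
We have P → Q and P is true.
By modus ponens, Q must be true.

The voltage is above 27 V


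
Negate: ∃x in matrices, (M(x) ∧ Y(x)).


Original: ∃x (M(x) ∧ Y(x))
Rule: ¬∀→∃, ¬∃→∀, negate predicate.
Negation: ∀x (¬M(x) ∨ ¬Y(x))

∀x (¬M(x) ∨ ¬Y(x))


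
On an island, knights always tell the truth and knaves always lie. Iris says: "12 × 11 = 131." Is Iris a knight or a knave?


Statement: "12 × 11 = 131."
Actual: 12 × 11 = 132
Claimed: 131
Statement is FALSE → Iris lies → Knave

Knave


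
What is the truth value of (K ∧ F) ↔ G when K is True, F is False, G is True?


K = True, F = False, G = True
Step 1: K ∧ F = True AND False = False
Step 2: (False) ↔ G: true when both sides have same truth value.
Result: False ↔ True = False

False


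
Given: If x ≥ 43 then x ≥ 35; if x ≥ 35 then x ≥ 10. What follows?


Hypothetical syllogism: P → Q, Q → R ⊢ P → R
Premise 1: x ≥ 43 → x ≥ 35
Premise 2: x ≥ 35 → x ≥ 10
Chain the implications: the middle term (x ≥ 35) links the two.
Conclusion: If x ≥ 43, then x ≥ 10.

If x ≥ 43, then x ≥ 10.


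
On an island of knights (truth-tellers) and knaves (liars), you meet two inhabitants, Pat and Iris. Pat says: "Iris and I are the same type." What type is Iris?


Pat says: "Iris and I are the same type."
Case 1: Pat is a Knight (truth-teller)
  Statement is true → they ARE the same → Iris is also a Knight
Case 2: Pat is a Knave (liar)
  Statement is false → they are NOT the same → Iris is a Knight
In both cases, Iris is a Knight.

Knight


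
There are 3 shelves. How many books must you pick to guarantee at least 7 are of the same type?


Pigeonhole: to guarantee k in one of n categories, need (k-1)×n + 1.
k = 7, n = 3
Minimum = (7-1) × 3 + 1 = 6 × 3 + 1

19


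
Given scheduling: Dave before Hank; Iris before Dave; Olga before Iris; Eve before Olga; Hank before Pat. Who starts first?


Constraints: Dave before Hank; Iris before Dave; Olga before Iris; Eve before Olga; Hank before Pat
The first task can have nothing scheduled before it, so it must never appear on the right of a 'before'.
Tasks appearing after some 'before': Hank, Dave, Iris, Olga, Pat.
The only task not in that list is Eve → it is first.

Eve


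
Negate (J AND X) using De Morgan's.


De Morgan's law: ¬(P ∧ Q) ≡ ¬P ∨ ¬Q
¬(J ∧ X) = ¬J ∨ ¬X

¬J ∨ ¬X


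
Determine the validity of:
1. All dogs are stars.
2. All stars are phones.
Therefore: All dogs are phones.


Premise 1: All dogs are stars.
Premise 2: All stars are phones.
Conclusion: All dogs are phones.
Barbara syllogism (AAA-1): All A are B, All B are C → All A are C.
Middle term (stars) distributed in premise 2.

Valid


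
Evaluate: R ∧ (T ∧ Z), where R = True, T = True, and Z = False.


R = True, T = True, Z = False
Step 1: T ∧ Z = True AND False = False
Step 2: R ∧ False = True AND False = False
AND is true only when ALL operands are true.

False


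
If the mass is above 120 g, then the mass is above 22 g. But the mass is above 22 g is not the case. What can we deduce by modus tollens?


Modus tollens: P → Q, ¬Q ⊢ ¬P
P: the mass is above 120 g
Q: the mass is above 22 g
We have P → Q and Q is false.
By modus tollens, P must be false.

It is not the case that the mass is above 120 g


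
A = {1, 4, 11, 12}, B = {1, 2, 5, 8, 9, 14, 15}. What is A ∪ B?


A = {1, 4, 11, 12}
B = {1, 2, 5, 8, 9, 14, 15}
Operation: union
All elements combined: 1, 2, 4, 5, 8, 9, 11, 12, 14, 15

{1, 2, 4, 5, 8, 9, 11, 12, 14, 15}


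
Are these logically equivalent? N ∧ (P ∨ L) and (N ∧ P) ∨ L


Expression 1: N ∧ (P ∨ L)
Expression 2: (N ∧ P) ∨ L
Truth table (N P L | Expr1 Expr2):
  T T T |   T     T
  T T F |   T     T
  T F T |   T     T
  T F F |   F     F
  F T T |   F     T   ← differ
  F T F |   F     F
  F F T |   F     T   ← differ
  F F F |   F     F
Counterexample: N=F, P=T, L=T gives Expr1 = F but Expr2 = T, so the expressions are NOT logically equivalent.

No


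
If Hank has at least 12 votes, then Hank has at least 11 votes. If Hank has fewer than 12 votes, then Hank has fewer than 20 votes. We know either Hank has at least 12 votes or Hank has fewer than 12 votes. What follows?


Constructive dilemma: (P → Q) ∧ (R → S), P ∨ R ⊢ Q ∨ S
Premise 1: Hank has at least 12 votes → Hank has at least 11 votes
Premise 2: Hank has fewer than 12 votes → Hank has fewer than 20 votes
Premise 3: Hank has at least 12 votes ∨ Hank has fewer than 12 votes
Case 1: Assuming Hank has at least 12 votes, then by Premise 1, Hank has at least 11 votes.
Case 2: Assuming Hank has fewer than 12 votes, then by Premise 2, Hank has fewer than 20 votes.
Since one of Hank has at least 12 votes or Hank has fewer than 12 votes must hold, we get Hank has at least 11 votes or Hank has fewer than 20 votes.

Hank has at least 11 votes or Hank has fewer than 20 votes.


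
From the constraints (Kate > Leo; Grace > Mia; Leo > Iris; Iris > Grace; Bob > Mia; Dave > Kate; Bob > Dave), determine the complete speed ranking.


Constraints: Kate > Leo; Grace > Mia; Leo > Iris; Iris > Grace; Bob > Mia; Dave > Kate; Bob > Dave
Method: at each step, the next-highest is the one remaining person who never appears on the smaller side of a constraint between remaining people.
  Step 1: remaining {Mia, Dave, Grace, Bob, Iris, Kate, Leo}; on the smaller side: {Mia, Dave, Grace, Iris, Kate, Leo} → Bob is next (Bob > Mia; Bob > Dave).
  Step 2: remaining {Mia, Dave, Grace, Iris, Kate, Leo}; on the smaller side: {Mia, Grace, Iris, Kate, Leo} → Dave is next (Dave > Kate).
  Step 3: remaining {Mia, Grace, Iris, Kate, Leo}; on the smaller side: {Mia, Grace, Iris, Leo} → Kate is next (Kate > Leo).
  Step 4: remaining {Mia, Grace, Iris, Leo}; on the smaller side: {Mia, Grace, Iris} → Leo is next (Leo > Iris).
  Step 5: remaining {Mia, Grace, Iris}; on the smaller side: {Mia, Grace} → Iris is next (Iris > Grace).
  Step 6: remaining {Mia, Grace}; on the smaller side: {Mia} → Grace is next (Grace > Mia).
  Step 7: only Mia remains → lowest.
Final ranking (highest to lowest):

Bob > Dave > Kate > Leo > Iris > Grace > Mia


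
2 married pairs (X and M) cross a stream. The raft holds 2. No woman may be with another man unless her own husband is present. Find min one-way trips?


Label couples X and M.
1. WX+WM → (far: WX,WM; near: HX,HM)
2. WX ←   (far: WM; near: HX,HM,WX)
3. HX+HM → (far: HX,HM,WM; near: WX)
4. HX ←   (far: HM,WM; near: HX,WX)  — HX returns, since WX is alone on near bank
5. HX+WX → (far: all four; near: empty)
Every state respects the constraint.
Minimum trips = 5

5


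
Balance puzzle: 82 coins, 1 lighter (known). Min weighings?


Each weighing has 3 outcomes (left heavy / balance / right heavy), so k weighings distinguish at most 3^k cases; splitting into three near-equal groups achieves this.
Need 3^k ≥ 82: 3^4 = 81 < 82 ≤ 3^5 = 243
k = ⌈log₃(82)⌉ = 5

5


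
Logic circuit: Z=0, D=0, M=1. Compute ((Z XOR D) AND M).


Z XOR D = 0^0 = 0
0 AND 1 = 0

0


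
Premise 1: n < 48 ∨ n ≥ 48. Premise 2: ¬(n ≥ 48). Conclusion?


Disjunctive syllogism: P ∨ Q, ¬P ⊢ Q
Disjunction: n < 48 ∨ n ≥ 48
We know it is not the case that n ≥ 48.
By disjunctive syllogism, the other disjunct must be true.

n < 48


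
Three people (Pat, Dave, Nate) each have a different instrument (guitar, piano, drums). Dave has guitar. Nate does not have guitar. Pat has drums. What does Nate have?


From clues:
  Pat → drums
  Dave → guitar
By elimination, Nate gets the remaining.

piano


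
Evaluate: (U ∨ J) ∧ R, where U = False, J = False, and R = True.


U = False, J = False, R = True
Step 1: U ∨ J = False OR False = False
Step 2: False ∧ R = False AND True = False
OR is true when at least one operand is true; AND requires both.

False


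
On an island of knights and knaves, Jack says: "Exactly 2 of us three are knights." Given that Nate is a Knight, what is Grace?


Jack claims exactly 2 knights among Jack, Nate, Grace.
Given: Nate is a Knight.

Case 1: Jack is a Knight (tells truth)
  Then exactly 2 of the three are knights.
  Counting Jack, Nate: 2 knight(s) so far. Need 0 more → Grace = Knave.
Case 2: Jack is a Knave (lies)
  Then the count is NOT 2.
  If Grace = Knight, count = 2 = 2 → claim would be true, contradicts lie.
  If Grace = Knave, count = 1 ≠ 2 → lie confirmed ✓

Grace is a Knave.

Knave


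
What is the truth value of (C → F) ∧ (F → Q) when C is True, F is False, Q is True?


C = True, F = False, Q = True
Step 1: C → F is false only when C=True and F=False. Result: False
Step 2: F → Q is false only when F=True and Q=False. Result: True
Step 3: False ∧ True = False

False


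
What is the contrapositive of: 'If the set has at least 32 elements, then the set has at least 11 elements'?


Original: If the set has at least 32 elements, then the set has at least 11 elements
Contrapositive: If ¬Q, then ¬P
Negate Q: not (the set has at least 11 elements)
Negate P: not (the set has at least 32 elements)

If not (the set has at least 11 elements), then not (the set has at least 32 elements).


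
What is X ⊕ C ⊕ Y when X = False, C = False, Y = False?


X = False, C = False, Y = False
Step 1: X ⊕ C = False XOR False = False
Step 2: False ⊕ Y = False XOR False = False
XOR is true when an odd number of operands are true.

False


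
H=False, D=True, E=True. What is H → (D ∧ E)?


H = False, D = True, E = True
Expression: H → (D ∧ E)
Step 1: D ∧ E = True AND True = True
Step 2: H → (True) = False → True = True

True


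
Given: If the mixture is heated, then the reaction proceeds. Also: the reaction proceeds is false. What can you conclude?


Modus tollens: P → Q, ¬Q ⊢ ¬P
P: the mixture is heated
Q: the reaction proceeds
We have P → Q and Q is false.
By modus tollens, P must be false.

It is not the case that the mixture is heated


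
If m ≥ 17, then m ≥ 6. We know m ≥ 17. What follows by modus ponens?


Modus ponens: P → Q, P ⊢ Q
P: m ≥ 17
Q: m ≥ 6
We have P → Q and P is true.
By modus ponens, Q must be true.

m ≥ 6


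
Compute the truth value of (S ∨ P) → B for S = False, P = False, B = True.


S = False, P = False, B = True
Step 1: S ∨ P = False OR False = False
Step 2: (False) → B: false only when antecedent=True and B=False.
Result: True

True


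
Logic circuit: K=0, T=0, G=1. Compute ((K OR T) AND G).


K OR T = 0|0 = 0
0 AND 1 = 0

0


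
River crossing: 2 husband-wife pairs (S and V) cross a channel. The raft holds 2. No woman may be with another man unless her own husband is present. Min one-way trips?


Label couples S and V.
1. WS+WV → (far: WS,WV; near: HS,HV)
2. WS ←   (far: WV; near: HS,HV,WS)
3. HS+HV → (far: HS,HV,WV; near: WS)
4. HS ←   (far: HV,WV; near: HS,WS)  — HS returns, since WS is alone on near bank
5. HS+WS → (far: all four; near: empty)
Every state respects the constraint.
Minimum trips = 5

5


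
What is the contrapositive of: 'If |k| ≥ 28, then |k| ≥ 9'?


Original: If |k| ≥ 28, then |k| ≥ 9
Contrapositive: If ¬Q, then ¬P
Negate Q: not (|k| ≥ 9)
Negate P: not (|k| ≥ 28)

If not (|k| ≥ 9), then not (|k| ≥ 28).


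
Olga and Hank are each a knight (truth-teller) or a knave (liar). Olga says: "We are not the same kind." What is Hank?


Olga says: "We are not the same kind."
Case 1: Olga is a Knight (truth-teller)
  Statement is true → they ARE different → Hank is a Knave
Case 2: Olga is a Knave (liar)
  Statement is false → they are NOT different → Hank is a Knave
In both cases, Hank is a Knave.

Knave


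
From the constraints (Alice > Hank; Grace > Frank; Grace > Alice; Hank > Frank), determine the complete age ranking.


Constraints: Alice > Hank; Grace > Frank; Grace > Alice; Hank > Frank
Method: at each step, the next-highest is the one remaining person who never appears on the smaller side of a constraint between remaining people.
  Step 1: remaining {Alice, Hank, Frank, Grace}; on the smaller side: {Alice, Hank, Frank} → Grace is next (Grace > Frank; Grace > Alice).
  Step 2: remaining {Alice, Hank, Frank}; on the smaller side: {Hank, Frank} → Alice is next (Alice > Hank).
  Step 3: remaining {Hank, Frank}; on the smaller side: {Frank} → Hank is next (Hank > Frank).
  Step 4: only Frank remains → lowest.
Final ranking (highest to lowest):

Grace > Alice > Hank > Frank


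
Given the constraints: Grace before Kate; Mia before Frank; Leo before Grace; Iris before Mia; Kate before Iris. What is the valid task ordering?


Constraints: Grace before Kate; Mia before Frank; Leo before Grace; Iris before Mia; Kate before Iris
Method: repeatedly schedule the remaining task that has no remaining task required before it.
  Step 1: remaining {Leo, Mia, Kate, Frank, Iris, Grace}; every task except Leo still has a predecessor pending → schedule Leo.
  Step 2: remaining {Mia, Kate, Frank, Iris, Grace}; every task except Grace still has a predecessor pending → schedule Grace.
  Step 3: remaining {Mia, Kate, Frank, Iris}; every task except Kate still has a predecessor pending → schedule Kate.
  Step 4: remaining {Mia, Frank, Iris}; every task except Iris still has a predecessor pending → schedule Iris.
  Step 5: remaining {Mia, Frank}; every task except Mia still has a predecessor pending → schedule Mia.
  Step 6: only Frank remains → schedule Frank.
Resulting order:

Leo → Grace → Kate → Iris → Mia → Frank


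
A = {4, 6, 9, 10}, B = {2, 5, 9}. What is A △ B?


A = {4, 6, 9, 10}
B = {2, 5, 9}
Operation: symmetric difference
In A only: [4, 6, 10], in B only: [2, 5]

{2, 4, 5, 6, 10}


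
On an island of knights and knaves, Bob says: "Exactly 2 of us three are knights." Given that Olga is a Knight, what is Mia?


Bob claims exactly 2 knights among Bob, Olga, Mia.
Given: Olga is a Knight.

Case 1: Bob is a Knight (tells truth)
  Then exactly 2 of the three are knights.
  Counting Bob, Olga: 2 knight(s) so far. Need 0 more → Mia = Knave.
Case 2: Bob is a Knave (lies)
  Then the count is NOT 2.
  If Mia = Knight, count = 2 = 2 → claim would be true, contradicts lie.
  If Mia = Knave, count = 1 ≠ 2 → lie confirmed ✓

Mia is a Knave.

Knave
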